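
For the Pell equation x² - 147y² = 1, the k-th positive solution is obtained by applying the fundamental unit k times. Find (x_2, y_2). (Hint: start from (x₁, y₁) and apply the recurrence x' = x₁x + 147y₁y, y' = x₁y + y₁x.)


Step 1: Find the fundamental solution (x₁, y₁) of x² - 147y² = 1.
  Expand √147 as a continued fraction. a₀ = ⌊√147⌋ = 12; iterate m_{k+1} = d_k·a_k − m_k, d_{k+1} = (147 − m_{k+1}²)/d_k, a_{k+1} = ⌊(a₀ + m_{k+1})/d_{k+1}⌋ (starting m₀ = 0, d₀ = 1), with convergents p_k = a_k·p_{k-1} + p_{k-2}, q_k = a_k·q_{k-1} + q_{k-2} (p₋₁ = 1, q₋₁ = 0):
  k = 0: a₀ = 12; p₀/q₀ = 12/1; p₀² − 147·q₀² = 144 − 147 = -3.
  k = 1: m = 12, d = 3, a = ⌊(12 + 12)/3⌋ = 8; p/q = (8·12 + 1)/(8·1 + 0) = 97/8; p² − 147·q² = 9409 − 9408 = 1.
  The first convergent with p² − 147·q² = 1 gives the fundamental solution (x₁, y₁) = (97, 8).
Step 2: Apply the recurrence (x_{n+1}, y_{n+1}) = (x₁x_n + 147y₁y_n, x₁y_n + y₁x_n) repeatedly.
  From (x_1, y_1) = (97, 8): x_2 = 97·97 + 147·8·8 = 18817; y_2 = 97·8 + 8·97 = 1552.
Step 3: Verify x_2² - 147·y_2² = 354079489 - 354079488 = 1 (should be 1). ✓

(x_1, y_1) = (97, 8); (x_2, y_2) = (18817, 1552).


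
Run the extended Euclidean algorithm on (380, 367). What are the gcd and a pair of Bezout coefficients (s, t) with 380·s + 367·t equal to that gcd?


Euclidean algorithm on (380, 367) — divide until remainder is 0:
  380 = 1 · 367 + 13
  367 = 28 · 13 + 3
  13 = 4 · 3 + 1
  3 = 3 · 1 + 0
gcd(380, 367) = 1.
Track Bezout coefficients alongside the remainders: start with r₀ = 380 = a·1 + b·0 (s = 1, t = 0) and r₁ = 367 = a·0 + b·1 (s = 0, t = 1); each new remainder r_{k+1} = r_{k-1} − q_k·r_k inherits s_{k+1} = s_{k-1} − q_k·s_k, t_{k+1} = t_{k-1} − q_k·t_k, so r_k = a·s_k + b·t_k at every step:
  q = 1: r = 13, s = 1 − 1·0 = 1, t = 0 − 1·1 = -1  (check: 380·1 + 367·(-1) = 13)
  q = 28: r = 3, s = 0 − 28·1 = -28, t = 1 − 28·(-1) = 29  (check: 380·(-28) + 367·29 = 3)
  q = 4: r = 1, s = 1 − 4·(-28) = 113, t = -1 − 4·29 = -117  (check: 380·113 + 367·(-117) = 1)
The row with r = 1 (the gcd) gives the Bezout coefficients s = 113, t = -117.
Result: 380 · (113) + 367 · (-117) = 1.

gcd(380, 367) = 1; s = 113, t = -117 (check: 380·113 + 367·(-117) = 1).


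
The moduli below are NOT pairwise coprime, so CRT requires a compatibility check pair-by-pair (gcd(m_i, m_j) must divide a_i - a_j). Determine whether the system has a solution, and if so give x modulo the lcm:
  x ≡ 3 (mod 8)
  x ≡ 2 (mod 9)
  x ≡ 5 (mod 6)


Moduli 8, 9, 6 are not pairwise coprime, so CRT works modulo lcm(m_i) when all pairwise compatibility conditions hold.
Pairwise compatibility: gcd(m_i, m_j) must divide a_i - a_j for every pair.
Merge one congruence at a time:
  Start: x ≡ 3 (mod 8).
  Combine with x ≡ 2 (mod 9): gcd(8, 9) = 1; 2 - 3 = -1, which IS divisible by 1, so compatible.
    Write x = 3 + 8·t and substitute into x ≡ 2 (mod 9): 8·t ≡ 2 − 3 = -1 (mod 9).
    Reduce coefficients mod 9: 8·t ≡ 8 (mod 9).
    The inverse of 8 mod 9 is 8 (since 8·8 = 64 = 7·9 + 1), so t ≡ 8·8 = 64 ≡ 1 (mod 9).
    Then x = 3 + 8·1 = 11, valid modulo lcm(8, 9) = 72: x ≡ 11 (mod 72).
  Combine with x ≡ 5 (mod 6): gcd(72, 6) = 6; 5 - 11 = -6, which IS divisible by 6, so compatible.
    Write x = 11 + 72·t and substitute into x ≡ 5 (mod 6): 72·t ≡ 5 − 11 = -6 (mod 6).
    Divide the congruence (and modulus) by g = 6: 12·t ≡ -1 (mod 1).
    Modulo 1 every t works; take t = 0.
    Then x = 11 + 72·0 = 11, valid modulo lcm(72, 6) = 72: x ≡ 11 (mod 72).
Verify: 11 mod 8 = 3, 11 mod 9 = 2, 11 mod 6 = 5.

x ≡ 11 (mod 72).


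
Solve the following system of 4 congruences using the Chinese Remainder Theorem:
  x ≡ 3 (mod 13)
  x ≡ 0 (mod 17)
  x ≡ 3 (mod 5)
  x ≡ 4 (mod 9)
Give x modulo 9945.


Product of moduli M = 13 · 17 · 5 · 9 = 9945.
Merge one congruence at a time:
  Start: x ≡ 3 (mod 13).
  Combine with x ≡ 0 (mod 17); new modulus lcm = 221.
    Write x = 3 + 13·t and substitute into x ≡ 0 (mod 17): 13·t ≡ 0 − 3 = -3 (mod 17).
    Reduce coefficients mod 17: 13·t ≡ 14 (mod 17).
    The inverse of 13 mod 17 is 4 (since 13·4 = 52 = 3·17 + 1), so t ≡ 4·14 = 56 ≡ 5 (mod 17).
    Then x = 3 + 13·5 = 68, valid modulo lcm(13, 17) = 221: x ≡ 68 (mod 221).
  Combine with x ≡ 3 (mod 5); new modulus lcm = 1105.
    Write x = 68 + 221·t and substitute into x ≡ 3 (mod 5): 221·t ≡ 3 − 68 = -65 (mod 5).
    Reduce coefficients mod 5: 1·t ≡ 0 (mod 5).
    So t ≡ 0 (mod 5).
    Then x = 68 + 221·0 = 68, valid modulo lcm(221, 5) = 1105: x ≡ 68 (mod 1105).
  Combine with x ≡ 4 (mod 9); new modulus lcm = 9945.
    Write x = 68 + 1105·t and substitute into x ≡ 4 (mod 9): 1105·t ≡ 4 − 68 = -64 (mod 9).
    Reduce coefficients mod 9: 7·t ≡ 8 (mod 9).
    The inverse of 7 mod 9 is 4 (since 7·4 = 28 = 3·9 + 1), so t ≡ 4·8 = 32 ≡ 5 (mod 9).
    Then x = 68 + 1105·5 = 5593, valid modulo lcm(1105, 9) = 9945: x ≡ 5593 (mod 9945).
Verify against each original: 5593 mod 13 = 3, 5593 mod 17 = 0, 5593 mod 5 = 3, 5593 mod 9 = 4.

x ≡ 5593 (mod 9945).


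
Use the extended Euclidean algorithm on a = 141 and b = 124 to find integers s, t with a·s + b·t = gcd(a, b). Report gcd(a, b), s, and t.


Euclidean algorithm on (141, 124) — divide until remainder is 0:
  141 = 1 · 124 + 17
  124 = 7 · 17 + 5
  17 = 3 · 5 + 2
  5 = 2 · 2 + 1
  2 = 2 · 1 + 0
gcd(141, 124) = 1.
Track Bezout coefficients alongside the remainders: start with r₀ = 141 = a·1 + b·0 (s = 1, t = 0) and r₁ = 124 = a·0 + b·1 (s = 0, t = 1); each new remainder r_{k+1} = r_{k-1} − q_k·r_k inherits s_{k+1} = s_{k-1} − q_k·s_k, t_{k+1} = t_{k-1} − q_k·t_k, so r_k = a·s_k + b·t_k at every step:
  q = 1: r = 17, s = 1 − 1·0 = 1, t = 0 − 1·1 = -1  (check: 141·1 + 124·(-1) = 17)
  q = 7: r = 5, s = 0 − 7·1 = -7, t = 1 − 7·(-1) = 8  (check: 141·(-7) + 124·8 = 5)
  q = 3: r = 2, s = 1 − 3·(-7) = 22, t = -1 − 3·8 = -25  (check: 141·22 + 124·(-25) = 2)
  q = 2: r = 1, s = -7 − 2·22 = -51, t = 8 − 2·(-25) = 58  (check: 141·(-51) + 124·58 = 1)
The row with r = 1 (the gcd) gives the Bezout coefficients s = -51, t = 58.
Result: 141 · (-51) + 124 · (58) = 1.

gcd(141, 124) = 1; s = -51, t = 58 (check: 141·(-51) + 124·58 = 1).


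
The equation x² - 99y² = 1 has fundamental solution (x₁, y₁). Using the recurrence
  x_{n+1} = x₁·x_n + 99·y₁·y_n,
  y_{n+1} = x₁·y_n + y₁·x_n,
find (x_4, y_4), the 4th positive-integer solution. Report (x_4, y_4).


Step 1: Find the fundamental solution (x₁, y₁) of x² - 99y² = 1.
  Expand √99 as a continued fraction. a₀ = ⌊√99⌋ = 9; iterate m_{k+1} = d_k·a_k − m_k, d_{k+1} = (99 − m_{k+1}²)/d_k, a_{k+1} = ⌊(a₀ + m_{k+1})/d_{k+1}⌋ (starting m₀ = 0, d₀ = 1), with convergents p_k = a_k·p_{k-1} + p_{k-2}, q_k = a_k·q_{k-1} + q_{k-2} (p₋₁ = 1, q₋₁ = 0):
  k = 0: a₀ = 9; p₀/q₀ = 9/1; p₀² − 99·q₀² = 81 − 99 = -18.
  k = 1: m = 9, d = 18, a = ⌊(9 + 9)/18⌋ = 1; p/q = (1·9 + 1)/(1·1 + 0) = 10/1; p² − 99·q² = 100 − 99 = 1.
  The first convergent with p² − 99·q² = 1 gives the fundamental solution (x₁, y₁) = (10, 1).
Step 2: Apply the recurrence (x_{n+1}, y_{n+1}) = (x₁x_n + 99y₁y_n, x₁y_n + y₁x_n) repeatedly.
  From (x_1, y_1) = (10, 1): x_2 = 10·10 + 99·1·1 = 199; y_2 = 10·1 + 1·10 = 20.
  From (x_2, y_2) = (199, 20): x_3 = 10·199 + 99·1·20 = 3970; y_3 = 10·20 + 1·199 = 399.
  From (x_3, y_3) = (3970, 399): x_4 = 10·3970 + 99·1·399 = 79201; y_4 = 10·399 + 1·3970 = 7960.
Step 3: Verify x_4² - 99·y_4² = 6272798401 - 6272798400 = 1 (should be 1). ✓

(x_1, y_1) = (10, 1); (x_4, y_4) = (79201, 7960).


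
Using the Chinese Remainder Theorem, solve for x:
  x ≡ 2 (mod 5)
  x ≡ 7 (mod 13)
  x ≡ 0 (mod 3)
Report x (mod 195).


Moduli 5, 13, 3 are pairwise coprime; by CRT there is a unique solution modulo M = 5 · 13 · 3 = 195.
Solve pairwise, accumulating the modulus:
  Start with x ≡ 2 (mod 5).
  Combine with x ≡ 7 (mod 13): since gcd(5, 13) = 1, we get a unique residue mod 65.
    Write x = 2 + 5·t and substitute into x ≡ 7 (mod 13): 5·t ≡ 7 − 2 = 5 (mod 13).
    The inverse of 5 mod 13 is 8 (since 5·8 = 40 = 3·13 + 1), so t ≡ 8·5 = 40 ≡ 1 (mod 13).
    Then x = 2 + 5·1 = 7, valid modulo lcm(5, 13) = 65: x ≡ 7 (mod 65).
  Combine with x ≡ 0 (mod 3): since gcd(65, 3) = 1, we get a unique residue mod 195.
    Write x = 7 + 65·t and substitute into x ≡ 0 (mod 3): 65·t ≡ 0 − 7 = -7 (mod 3).
    Reduce coefficients mod 3: 2·t ≡ 2 (mod 3).
    The inverse of 2 mod 3 is 2 (since 2·2 = 4 = 1·3 + 1), so t ≡ 2·2 = 4 ≡ 1 (mod 3).
    Then x = 7 + 65·1 = 72, valid modulo lcm(65, 3) = 195: x ≡ 72 (mod 195).
Verify: 72 mod 5 = 2 ✓, 72 mod 13 = 7 ✓, 72 mod 3 = 0 ✓.

x ≡ 72 (mod 195).


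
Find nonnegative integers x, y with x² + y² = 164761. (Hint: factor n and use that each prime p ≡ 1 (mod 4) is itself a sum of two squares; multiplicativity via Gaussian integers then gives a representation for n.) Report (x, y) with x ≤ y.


Step 1: Factor n = 164761 = 37 · 61 · 73.
Step 2: Check the mod-4 condition on each prime factor: 37 ≡ 1 (mod 4), exponent 1; 61 ≡ 1 (mod 4), exponent 1; 73 ≡ 1 (mod 4), exponent 1.
All primes ≡ 3 (mod 4) appear to even exponent (or don't appear), so by the two-squares theorem n IS expressible as a sum of two squares.
Step 3: Build a representation. Here n = 37 · 61 · 73 is a product of primes ≡ 1 (mod 4). Each prime p ≡ 1 (mod 4) is itself a sum of two squares; find a² by testing p − a² for a perfect square:
  37: 37 − 1² = 36 = 6² ⇒ 37 = 1² + 6².
  61: 61 − 1² = 60, 61 − 2² = 57, 61 − 3² = 52, 61 − 4² = 45, 61 − 5² = 36 = 6² ⇒ 61 = 5² + 6².
  73: 73 − 1² = 72, 73 − 2² = 69, 73 − 3² = 64 = 8² ⇒ 73 = 3² + 8².
  Combine using the Brahmagupta–Fibonacci identity (a² + b²)(c² + d²) = (ac − bd)² + (ad + bc)² = (ac + bd)² + (ad − bc)²:
  37 · 61 = 2257: from (1² + 6²)(5² + 6²), take (1·5 − 6·6, 1·6 + 6·5) = (5 − 36, 6 + 30) = (-31, 36); dropping signs (only squares matter) gives (31, 36); check 31² + 36² = 961 + 1296 = 2257 ✓.
  2257 · 73 = 164761: from (31² + 36²)(3² + 8²), take (31·3 − 36·8, 31·8 + 36·3) = (93 − 288, 248 + 108) = (-195, 356); dropping signs (only squares matter) gives (195, 356); check 195² + 356² = 38025 + 126736 = 164761 ✓.
Step 4: Order so x ≤ y and verify: 195² + 356² = 38025 + 126736 = 164761 = n. ✓

n = 164761 = 195² + 356² (one valid representation with x ≤ y).


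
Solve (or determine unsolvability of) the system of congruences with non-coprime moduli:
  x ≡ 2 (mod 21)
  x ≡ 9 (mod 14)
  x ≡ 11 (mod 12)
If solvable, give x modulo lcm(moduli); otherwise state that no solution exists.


Moduli 21, 14, 12 are not pairwise coprime, so CRT works modulo lcm(m_i) when all pairwise compatibility conditions hold.
Pairwise compatibility: gcd(m_i, m_j) must divide a_i - a_j for every pair.
Merge one congruence at a time:
  Start: x ≡ 2 (mod 21).
  Combine with x ≡ 9 (mod 14): gcd(21, 14) = 7; 9 - 2 = 7, which IS divisible by 7, so compatible.
    Write x = 2 + 21·t and substitute into x ≡ 9 (mod 14): 21·t ≡ 9 − 2 = 7 (mod 14).
    Divide the congruence (and modulus) by g = 7: 3·t ≡ 1 (mod 2).
    Reduce coefficients mod 2: 1·t ≡ 1 (mod 2).
    So t ≡ 1 (mod 2).
    Then x = 2 + 21·1 = 23, valid modulo lcm(21, 14) = 42: x ≡ 23 (mod 42).
  Combine with x ≡ 11 (mod 12): gcd(42, 12) = 6; 11 - 23 = -12, which IS divisible by 6, so compatible.
    Write x = 23 + 42·t and substitute into x ≡ 11 (mod 12): 42·t ≡ 11 − 23 = -12 (mod 12).
    Divide the congruence (and modulus) by g = 6: 7·t ≡ -2 (mod 2).
    Reduce coefficients mod 2: 1·t ≡ 0 (mod 2).
    So t ≡ 0 (mod 2).
    Then x = 23 + 42·0 = 23, valid modulo lcm(42, 12) = 84: x ≡ 23 (mod 84).
Verify: 23 mod 21 = 2, 23 mod 14 = 9, 23 mod 12 = 11.

x ≡ 23 (mod 84).


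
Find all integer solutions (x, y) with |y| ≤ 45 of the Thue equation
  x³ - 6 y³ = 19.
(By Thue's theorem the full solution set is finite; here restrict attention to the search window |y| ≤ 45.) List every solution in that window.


The equation is x³ - 6y³ = 19. For fixed y, x³ = 6·y³ + 19, so a solution requires the RHS to be a perfect cube.
Strategy: iterate y from -45 to 45, compute RHS = 6·y³ + 19, and check whether it is a (positive or negative) perfect cube.
Check small values of y:
  y = 0: RHS = 19 is not a perfect cube.
  y = 1: RHS = 25 is not a perfect cube.
  y = -1: RHS = 13 is not a perfect cube.
  y = 2: RHS = 67 is not a perfect cube.
  y = -2: RHS = -29 is not a perfect cube.
  y = 3: RHS = 181 is not a perfect cube.
  y = -3: RHS = -143 is not a perfect cube.
Continuing the search up to |y| = 45 finds no solutions either.
No (x, y) in the scanned range satisfies the equation.

No integer solutions with |y| ≤ 45.


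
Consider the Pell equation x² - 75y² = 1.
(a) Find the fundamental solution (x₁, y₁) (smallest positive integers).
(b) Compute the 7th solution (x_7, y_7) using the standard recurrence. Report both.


Step 1: Find the fundamental solution (x₁, y₁) of x² - 75y² = 1.
  Expand √75 as a continued fraction. a₀ = ⌊√75⌋ = 8; iterate m_{k+1} = d_k·a_k − m_k, d_{k+1} = (75 − m_{k+1}²)/d_k, a_{k+1} = ⌊(a₀ + m_{k+1})/d_{k+1}⌋ (starting m₀ = 0, d₀ = 1), with convergents p_k = a_k·p_{k-1} + p_{k-2}, q_k = a_k·q_{k-1} + q_{k-2} (p₋₁ = 1, q₋₁ = 0):
  k = 0: a₀ = 8; p₀/q₀ = 8/1; p₀² − 75·q₀² = 64 − 75 = -11.
  k = 1: m = 8, d = 11, a = ⌊(8 + 8)/11⌋ = 1; p/q = (1·8 + 1)/(1·1 + 0) = 9/1; p² − 75·q² = 81 − 75 = 6.
  k = 2: m = 3, d = 6, a = ⌊(8 + 3)/6⌋ = 1; p/q = (1·9 + 8)/(1·1 + 1) = 17/2; p² − 75·q² = 289 − 300 = -11.
  k = 3: m = 3, d = 11, a = ⌊(8 + 3)/11⌋ = 1; p/q = (1·17 + 9)/(1·2 + 1) = 26/3; p² − 75·q² = 676 − 675 = 1.
  The first convergent with p² − 75·q² = 1 gives the fundamental solution (x₁, y₁) = (26, 3).
Step 2: Apply the recurrence (x_{n+1}, y_{n+1}) = (x₁x_n + 75y₁y_n, x₁y_n + y₁x_n) repeatedly.
  From (x_1, y_1) = (26, 3): x_2 = 26·26 + 75·3·3 = 1351; y_2 = 26·3 + 3·26 = 156.
  From (x_2, y_2) = (1351, 156): x_3 = 26·1351 + 75·3·156 = 70226; y_3 = 26·156 + 3·1351 = 8109.
  From (x_3, y_3) = (70226, 8109): x_4 = 26·70226 + 75·3·8109 = 3650401; y_4 = 26·8109 + 3·70226 = 421512.
  From (x_4, y_4) = (3650401, 421512): x_5 = 26·3650401 + 75·3·421512 = 189750626; y_5 = 26·421512 + 3·3650401 = 21910515.
  From (x_5, y_5) = (189750626, 21910515): x_6 = 26·189750626 + 75·3·21910515 = 9863382151; y_6 = 26·21910515 + 3·189750626 = 1138925268.
  From (x_6, y_6) = (9863382151, 1138925268): x_7 = 26·9863382151 + 75·3·1138925268 = 512706121226; y_7 = 26·1138925268 + 3·9863382151 = 59202203421.
Step 3: Verify x_7² - 75·y_7² = 262867566742609807743076 - 262867566742609807743075 = 1 (should be 1). ✓

(x_1, y_1) = (26, 3); (x_7, y_7) = (512706121226, 59202203421).


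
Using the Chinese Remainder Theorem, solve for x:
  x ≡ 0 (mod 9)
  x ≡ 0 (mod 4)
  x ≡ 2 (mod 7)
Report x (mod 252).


Moduli 9, 4, 7 are pairwise coprime; by CRT there is a unique solution modulo M = 9 · 4 · 7 = 252.
Solve pairwise, accumulating the modulus:
  Start with x ≡ 0 (mod 9).
  Combine with x ≡ 0 (mod 4): since gcd(9, 4) = 1, we get a unique residue mod 36.
    Write x = 0 + 9·t and substitute into x ≡ 0 (mod 4): 9·t ≡ 0 − 0 = 0 (mod 4).
    Reduce coefficients mod 4: 1·t ≡ 0 (mod 4).
    So t ≡ 0 (mod 4).
    Then x = 0 + 9·0 = 0, valid modulo lcm(9, 4) = 36: x ≡ 0 (mod 36).
  Combine with x ≡ 2 (mod 7): since gcd(36, 7) = 1, we get a unique residue mod 252.
    Write x = 0 + 36·t and substitute into x ≡ 2 (mod 7): 36·t ≡ 2 − 0 = 2 (mod 7).
    Reduce coefficients mod 7: 1·t ≡ 2 (mod 7).
    So t ≡ 2 (mod 7).
    Then x = 0 + 36·2 = 72, valid modulo lcm(36, 7) = 252: x ≡ 72 (mod 252).
Verify: 72 mod 9 = 0 ✓, 72 mod 4 = 0 ✓, 72 mod 7 = 2 ✓.

x ≡ 72 (mod 252).


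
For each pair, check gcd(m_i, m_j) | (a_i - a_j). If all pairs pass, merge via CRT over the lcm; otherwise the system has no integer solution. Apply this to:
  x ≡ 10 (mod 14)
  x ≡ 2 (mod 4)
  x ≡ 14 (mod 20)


Moduli 14, 4, 20 are not pairwise coprime, so CRT works modulo lcm(m_i) when all pairwise compatibility conditions hold.
Pairwise compatibility: gcd(m_i, m_j) must divide a_i - a_j for every pair.
Merge one congruence at a time:
  Start: x ≡ 10 (mod 14).
  Combine with x ≡ 2 (mod 4): gcd(14, 4) = 2; 2 - 10 = -8, which IS divisible by 2, so compatible.
    Write x = 10 + 14·t and substitute into x ≡ 2 (mod 4): 14·t ≡ 2 − 10 = -8 (mod 4).
    Divide the congruence (and modulus) by g = 2: 7·t ≡ -4 (mod 2).
    Reduce coefficients mod 2: 1·t ≡ 0 (mod 2).
    So t ≡ 0 (mod 2).
    Then x = 10 + 14·0 = 10, valid modulo lcm(14, 4) = 28: x ≡ 10 (mod 28).
  Combine with x ≡ 14 (mod 20): gcd(28, 20) = 4; 14 - 10 = 4, which IS divisible by 4, so compatible.
    Write x = 10 + 28·t and substitute into x ≡ 14 (mod 20): 28·t ≡ 14 − 10 = 4 (mod 20).
    Divide the congruence (and modulus) by g = 4: 7·t ≡ 1 (mod 5).
    Reduce coefficients mod 5: 2·t ≡ 1 (mod 5).
    The inverse of 2 mod 5 is 3 (since 2·3 = 6 = 1·5 + 1), so t ≡ 3·1 = 3 ≡ 3 (mod 5).
    Then x = 10 + 28·3 = 94, valid modulo lcm(28, 20) = 140: x ≡ 94 (mod 140).
Verify: 94 mod 14 = 10, 94 mod 4 = 2, 94 mod 20 = 14.

x ≡ 94 (mod 140).


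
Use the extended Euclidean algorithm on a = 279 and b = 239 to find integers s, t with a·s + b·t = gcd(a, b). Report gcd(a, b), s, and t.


Euclidean algorithm on (279, 239) — divide until remainder is 0:
  279 = 1 · 239 + 40
  239 = 5 · 40 + 39
  40 = 1 · 39 + 1
  39 = 39 · 1 + 0
gcd(279, 239) = 1.
Track Bezout coefficients alongside the remainders: start with r₀ = 279 = a·1 + b·0 (s = 1, t = 0) and r₁ = 239 = a·0 + b·1 (s = 0, t = 1); each new remainder r_{k+1} = r_{k-1} − q_k·r_k inherits s_{k+1} = s_{k-1} − q_k·s_k, t_{k+1} = t_{k-1} − q_k·t_k, so r_k = a·s_k + b·t_k at every step:
  q = 1: r = 40, s = 1 − 1·0 = 1, t = 0 − 1·1 = -1  (check: 279·1 + 239·(-1) = 40)
  q = 5: r = 39, s = 0 − 5·1 = -5, t = 1 − 5·(-1) = 6  (check: 279·(-5) + 239·6 = 39)
  q = 1: r = 1, s = 1 − 1·(-5) = 6, t = -1 − 1·6 = -7  (check: 279·6 + 239·(-7) = 1)
The row with r = 1 (the gcd) gives the Bezout coefficients s = 6, t = -7.
Result: 279 · (6) + 239 · (-7) = 1.

gcd(279, 239) = 1; s = 6, t = -7 (check: 279·6 + 239·(-7) = 1).


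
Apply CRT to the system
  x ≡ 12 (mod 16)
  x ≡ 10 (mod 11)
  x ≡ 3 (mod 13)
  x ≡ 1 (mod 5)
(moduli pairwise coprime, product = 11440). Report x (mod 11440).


Product of moduli M = 16 · 11 · 13 · 5 = 11440.
Merge one congruence at a time:
  Start: x ≡ 12 (mod 16).
  Combine with x ≡ 10 (mod 11); new modulus lcm = 176.
    Write x = 12 + 16·t and substitute into x ≡ 10 (mod 11): 16·t ≡ 10 − 12 = -2 (mod 11).
    Reduce coefficients mod 11: 5·t ≡ 9 (mod 11).
    The inverse of 5 mod 11 is 9 (since 5·9 = 45 = 4·11 + 1), so t ≡ 9·9 = 81 ≡ 4 (mod 11).
    Then x = 12 + 16·4 = 76, valid modulo lcm(16, 11) = 176: x ≡ 76 (mod 176).
  Combine with x ≡ 3 (mod 13); new modulus lcm = 2288.
    Write x = 76 + 176·t and substitute into x ≡ 3 (mod 13): 176·t ≡ 3 − 76 = -73 (mod 13).
    Reduce coefficients mod 13: 7·t ≡ 5 (mod 13).
    The inverse of 7 mod 13 is 2 (since 7·2 = 14 = 1·13 + 1), so t ≡ 2·5 = 10 ≡ 10 (mod 13).
    Then x = 76 + 176·10 = 1836, valid modulo lcm(176, 13) = 2288: x ≡ 1836 (mod 2288).
  Combine with x ≡ 1 (mod 5); new modulus lcm = 11440.
    Write x = 1836 + 2288·t and substitute into x ≡ 1 (mod 5): 2288·t ≡ 1 − 1836 = -1835 (mod 5).
    Reduce coefficients mod 5: 3·t ≡ 0 (mod 5).
    The inverse of 3 mod 5 is 2 (since 3·2 = 6 = 1·5 + 1), so t ≡ 2·0 = 0 ≡ 0 (mod 5).
    Then x = 1836 + 2288·0 = 1836, valid modulo lcm(2288, 5) = 11440: x ≡ 1836 (mod 11440).
Verify against each original: 1836 mod 16 = 12, 1836 mod 11 = 10, 1836 mod 13 = 3, 1836 mod 5 = 1.

x ≡ 1836 (mod 11440).


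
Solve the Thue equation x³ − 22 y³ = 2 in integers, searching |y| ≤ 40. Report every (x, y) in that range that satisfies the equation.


The equation is x³ - 22y³ = 2. For fixed y, x³ = 22·y³ + 2, so a solution requires the RHS to be a perfect cube.
Strategy: iterate y from -40 to 40, compute RHS = 22·y³ + 2, and check whether it is a (positive or negative) perfect cube.
Check small values of y:
  y = 0: RHS = 2 is not a perfect cube.
  y = 1: RHS = 24 is not a perfect cube.
  y = -1: RHS = -20 is not a perfect cube.
  y = 2: RHS = 178 is not a perfect cube.
  y = -2: RHS = -174 is not a perfect cube.
  y = 3: RHS = 596 is not a perfect cube.
  y = -3: RHS = -592 is not a perfect cube.
Continuing the search up to |y| = 40 finds no solutions either.
No (x, y) in the scanned range satisfies the equation.

No integer solutions with |y| ≤ 40.


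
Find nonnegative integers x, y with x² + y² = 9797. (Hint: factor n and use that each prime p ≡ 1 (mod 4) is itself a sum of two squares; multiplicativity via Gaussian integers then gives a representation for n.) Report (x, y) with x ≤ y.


Step 1: Factor n = 9797 = 97 · 101.
Step 2: Check the mod-4 condition on each prime factor: 97 ≡ 1 (mod 4), exponent 1; 101 ≡ 1 (mod 4), exponent 1.
All primes ≡ 3 (mod 4) appear to even exponent (or don't appear), so by the two-squares theorem n IS expressible as a sum of two squares.
Step 3: Build a representation. Here n = 97 · 101 is a product of primes ≡ 1 (mod 4). Each prime p ≡ 1 (mod 4) is itself a sum of two squares; find a² by testing p − a² for a perfect square:
  97: 97 − 1² = 96, 97 − 2² = 93, 97 − 3² = 88, 97 − 4² = 81 = 9² ⇒ 97 = 4² + 9².
  101: 101 − 1² = 100 = 10² ⇒ 101 = 1² + 10².
  Combine using the Brahmagupta–Fibonacci identity (a² + b²)(c² + d²) = (ac − bd)² + (ad + bc)² = (ac + bd)² + (ad − bc)²:
  97 · 101 = 9797: from (4² + 9²)(1² + 10²), take (4·1 − 9·10, 4·10 + 9·1) = (4 − 90, 40 + 9) = (-86, 49); dropping signs (only squares matter) gives (86, 49); check 86² + 49² = 7396 + 2401 = 9797 ✓.
Step 4: Order so x ≤ y and verify: 49² + 86² = 2401 + 7396 = 9797 = n. ✓

n = 9797 = 49² + 86² (one valid representation with x ≤ y).


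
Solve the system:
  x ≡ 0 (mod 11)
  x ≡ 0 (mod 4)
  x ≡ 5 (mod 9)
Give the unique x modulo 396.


Moduli 11, 4, 9 are pairwise coprime; by CRT there is a unique solution modulo M = 11 · 4 · 9 = 396.
Solve pairwise, accumulating the modulus:
  Start with x ≡ 0 (mod 11).
  Combine with x ≡ 0 (mod 4): since gcd(11, 4) = 1, we get a unique residue mod 44.
    Write x = 0 + 11·t and substitute into x ≡ 0 (mod 4): 11·t ≡ 0 − 0 = 0 (mod 4).
    Reduce coefficients mod 4: 3·t ≡ 0 (mod 4).
    The inverse of 3 mod 4 is 3 (since 3·3 = 9 = 2·4 + 1), so t ≡ 3·0 = 0 ≡ 0 (mod 4).
    Then x = 0 + 11·0 = 0, valid modulo lcm(11, 4) = 44: x ≡ 0 (mod 44).
  Combine with x ≡ 5 (mod 9): since gcd(44, 9) = 1, we get a unique residue mod 396.
    Write x = 0 + 44·t and substitute into x ≡ 5 (mod 9): 44·t ≡ 5 − 0 = 5 (mod 9).
    Reduce coefficients mod 9: 8·t ≡ 5 (mod 9).
    The inverse of 8 mod 9 is 8 (since 8·8 = 64 = 7·9 + 1), so t ≡ 8·5 = 40 ≡ 4 (mod 9).
    Then x = 0 + 44·4 = 176, valid modulo lcm(44, 9) = 396: x ≡ 176 (mod 396).
Verify: 176 mod 11 = 0 ✓, 176 mod 4 = 0 ✓, 176 mod 9 = 5 ✓.

x ≡ 176 (mod 396).


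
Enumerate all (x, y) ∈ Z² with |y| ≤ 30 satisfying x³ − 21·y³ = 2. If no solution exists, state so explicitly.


The equation is x³ - 21y³ = 2. For fixed y, x³ = 21·y³ + 2, so a solution requires the RHS to be a perfect cube.
Strategy: iterate y from -30 to 30, compute RHS = 21·y³ + 2, and check whether it is a (positive or negative) perfect cube.
Check small values of y:
  y = 0: RHS = 2 is not a perfect cube.
  y = 1: RHS = 23 is not a perfect cube.
  y = -1: RHS = -19 is not a perfect cube.
  y = 2: RHS = 170 is not a perfect cube.
  y = -2: RHS = -166 is not a perfect cube.
  y = 3: RHS = 569 is not a perfect cube.
  y = -3: RHS = -565 is not a perfect cube.
Continuing the search up to |y| = 30 finds no solutions either.
No (x, y) in the scanned range satisfies the equation.

No integer solutions with |y| ≤ 30.


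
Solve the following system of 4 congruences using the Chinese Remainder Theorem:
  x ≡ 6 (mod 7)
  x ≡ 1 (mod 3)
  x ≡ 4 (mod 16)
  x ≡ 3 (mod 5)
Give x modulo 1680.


Product of moduli M = 7 · 3 · 16 · 5 = 1680.
Merge one congruence at a time:
  Start: x ≡ 6 (mod 7).
  Combine with x ≡ 1 (mod 3); new modulus lcm = 21.
    Write x = 6 + 7·t and substitute into x ≡ 1 (mod 3): 7·t ≡ 1 − 6 = -5 (mod 3).
    Reduce coefficients mod 3: 1·t ≡ 1 (mod 3).
    So t ≡ 1 (mod 3).
    Then x = 6 + 7·1 = 13, valid modulo lcm(7, 3) = 21: x ≡ 13 (mod 21).
  Combine with x ≡ 4 (mod 16); new modulus lcm = 336.
    Write x = 13 + 21·t and substitute into x ≡ 4 (mod 16): 21·t ≡ 4 − 13 = -9 (mod 16).
    Reduce coefficients mod 16: 5·t ≡ 7 (mod 16).
    The inverse of 5 mod 16 is 13 (since 5·13 = 65 = 4·16 + 1), so t ≡ 13·7 = 91 ≡ 11 (mod 16).
    Then x = 13 + 21·11 = 244, valid modulo lcm(21, 16) = 336: x ≡ 244 (mod 336).
  Combine with x ≡ 3 (mod 5); new modulus lcm = 1680.
    Write x = 244 + 336·t and substitute into x ≡ 3 (mod 5): 336·t ≡ 3 − 244 = -241 (mod 5).
    Reduce coefficients mod 5: 1·t ≡ 4 (mod 5).
    So t ≡ 4 (mod 5).
    Then x = 244 + 336·4 = 1588, valid modulo lcm(336, 5) = 1680: x ≡ 1588 (mod 1680).
Verify against each original: 1588 mod 7 = 6, 1588 mod 3 = 1, 1588 mod 16 = 4, 1588 mod 5 = 3.

x ≡ 1588 (mod 1680).


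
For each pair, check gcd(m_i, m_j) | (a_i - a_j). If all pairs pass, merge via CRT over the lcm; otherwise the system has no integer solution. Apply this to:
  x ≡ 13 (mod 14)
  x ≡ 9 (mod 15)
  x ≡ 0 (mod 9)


Moduli 14, 15, 9 are not pairwise coprime, so CRT works modulo lcm(m_i) when all pairwise compatibility conditions hold.
Pairwise compatibility: gcd(m_i, m_j) must divide a_i - a_j for every pair.
Merge one congruence at a time:
  Start: x ≡ 13 (mod 14).
  Combine with x ≡ 9 (mod 15): gcd(14, 15) = 1; 9 - 13 = -4, which IS divisible by 1, so compatible.
    Write x = 13 + 14·t and substitute into x ≡ 9 (mod 15): 14·t ≡ 9 − 13 = -4 (mod 15).
    Reduce coefficients mod 15: 14·t ≡ 11 (mod 15).
    The inverse of 14 mod 15 is 14 (since 14·14 = 196 = 13·15 + 1), so t ≡ 14·11 = 154 ≡ 4 (mod 15).
    Then x = 13 + 14·4 = 69, valid modulo lcm(14, 15) = 210: x ≡ 69 (mod 210).
  Combine with x ≡ 0 (mod 9): gcd(210, 9) = 3; 0 - 69 = -69, which IS divisible by 3, so compatible.
    Write x = 69 + 210·t and substitute into x ≡ 0 (mod 9): 210·t ≡ 0 − 69 = -69 (mod 9).
    Divide the congruence (and modulus) by g = 3: 70·t ≡ -23 (mod 3).
    Reduce coefficients mod 3: 1·t ≡ 1 (mod 3).
    So t ≡ 1 (mod 3).
    Then x = 69 + 210·1 = 279, valid modulo lcm(210, 9) = 630: x ≡ 279 (mod 630).
Verify: 279 mod 14 = 13, 279 mod 15 = 9, 279 mod 9 = 0.

x ≡ 279 (mod 630).


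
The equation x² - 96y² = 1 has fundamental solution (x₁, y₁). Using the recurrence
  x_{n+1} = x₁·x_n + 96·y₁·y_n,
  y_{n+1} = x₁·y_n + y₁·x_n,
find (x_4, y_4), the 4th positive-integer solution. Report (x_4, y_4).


Step 1: Find the fundamental solution (x₁, y₁) of x² - 96y² = 1.
  Expand √96 as a continued fraction. a₀ = ⌊√96⌋ = 9; iterate m_{k+1} = d_k·a_k − m_k, d_{k+1} = (96 − m_{k+1}²)/d_k, a_{k+1} = ⌊(a₀ + m_{k+1})/d_{k+1}⌋ (starting m₀ = 0, d₀ = 1), with convergents p_k = a_k·p_{k-1} + p_{k-2}, q_k = a_k·q_{k-1} + q_{k-2} (p₋₁ = 1, q₋₁ = 0):
  k = 0: a₀ = 9; p₀/q₀ = 9/1; p₀² − 96·q₀² = 81 − 96 = -15.
  k = 1: m = 9, d = 15, a = ⌊(9 + 9)/15⌋ = 1; p/q = (1·9 + 1)/(1·1 + 0) = 10/1; p² − 96·q² = 100 − 96 = 4.
  k = 2: m = 6, d = 4, a = ⌊(9 + 6)/4⌋ = 3; p/q = (3·10 + 9)/(3·1 + 1) = 39/4; p² − 96·q² = 1521 − 1536 = -15.
  k = 3: m = 6, d = 15, a = ⌊(9 + 6)/15⌋ = 1; p/q = (1·39 + 10)/(1·4 + 1) = 49/5; p² − 96·q² = 2401 − 2400 = 1.
  The first convergent with p² − 96·q² = 1 gives the fundamental solution (x₁, y₁) = (49, 5).
Step 2: Apply the recurrence (x_{n+1}, y_{n+1}) = (x₁x_n + 96y₁y_n, x₁y_n + y₁x_n) repeatedly.
  From (x_1, y_1) = (49, 5): x_2 = 49·49 + 96·5·5 = 4801; y_2 = 49·5 + 5·49 = 490.
  From (x_2, y_2) = (4801, 490): x_3 = 49·4801 + 96·5·490 = 470449; y_3 = 49·490 + 5·4801 = 48015.
  From (x_3, y_3) = (470449, 48015): x_4 = 49·470449 + 96·5·48015 = 46099201; y_4 = 49·48015 + 5·470449 = 4704980.
Step 3: Verify x_4² - 96·y_4² = 2125136332838401 - 2125136332838400 = 1 (should be 1). ✓

(x_1, y_1) = (49, 5); (x_4, y_4) = (46099201, 4704980).


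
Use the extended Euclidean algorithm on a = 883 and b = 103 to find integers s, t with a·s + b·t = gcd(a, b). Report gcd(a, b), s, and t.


Euclidean algorithm on (883, 103) — divide until remainder is 0:
  883 = 8 · 103 + 59
  103 = 1 · 59 + 44
  59 = 1 · 44 + 15
  44 = 2 · 15 + 14
  15 = 1 · 14 + 1
  14 = 14 · 1 + 0
gcd(883, 103) = 1.
Track Bezout coefficients alongside the remainders: start with r₀ = 883 = a·1 + b·0 (s = 1, t = 0) and r₁ = 103 = a·0 + b·1 (s = 0, t = 1); each new remainder r_{k+1} = r_{k-1} − q_k·r_k inherits s_{k+1} = s_{k-1} − q_k·s_k, t_{k+1} = t_{k-1} − q_k·t_k, so r_k = a·s_k + b·t_k at every step:
  q = 8: r = 59, s = 1 − 8·0 = 1, t = 0 − 8·1 = -8  (check: 883·1 + 103·(-8) = 59)
  q = 1: r = 44, s = 0 − 1·1 = -1, t = 1 − 1·(-8) = 9  (check: 883·(-1) + 103·9 = 44)
  q = 1: r = 15, s = 1 − 1·(-1) = 2, t = -8 − 1·9 = -17  (check: 883·2 + 103·(-17) = 15)
  q = 2: r = 14, s = -1 − 2·2 = -5, t = 9 − 2·(-17) = 43  (check: 883·(-5) + 103·43 = 14)
  q = 1: r = 1, s = 2 − 1·(-5) = 7, t = -17 − 1·43 = -60  (check: 883·7 + 103·(-60) = 1)
The row with r = 1 (the gcd) gives the Bezout coefficients s = 7, t = -60.
Result: 883 · (7) + 103 · (-60) = 1.

gcd(883, 103) = 1; s = 7, t = -60 (check: 883·7 + 103·(-60) = 1).


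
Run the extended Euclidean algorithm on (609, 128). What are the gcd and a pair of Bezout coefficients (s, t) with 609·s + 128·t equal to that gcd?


Euclidean algorithm on (609, 128) — divide until remainder is 0:
  609 = 4 · 128 + 97
  128 = 1 · 97 + 31
  97 = 3 · 31 + 4
  31 = 7 · 4 + 3
  4 = 1 · 3 + 1
  3 = 3 · 1 + 0
gcd(609, 128) = 1.
Track Bezout coefficients alongside the remainders: start with r₀ = 609 = a·1 + b·0 (s = 1, t = 0) and r₁ = 128 = a·0 + b·1 (s = 0, t = 1); each new remainder r_{k+1} = r_{k-1} − q_k·r_k inherits s_{k+1} = s_{k-1} − q_k·s_k, t_{k+1} = t_{k-1} − q_k·t_k, so r_k = a·s_k + b·t_k at every step:
  q = 4: r = 97, s = 1 − 4·0 = 1, t = 0 − 4·1 = -4  (check: 609·1 + 128·(-4) = 97)
  q = 1: r = 31, s = 0 − 1·1 = -1, t = 1 − 1·(-4) = 5  (check: 609·(-1) + 128·5 = 31)
  q = 3: r = 4, s = 1 − 3·(-1) = 4, t = -4 − 3·5 = -19  (check: 609·4 + 128·(-19) = 4)
  q = 7: r = 3, s = -1 − 7·4 = -29, t = 5 − 7·(-19) = 138  (check: 609·(-29) + 128·138 = 3)
  q = 1: r = 1, s = 4 − 1·(-29) = 33, t = -19 − 1·138 = -157  (check: 609·33 + 128·(-157) = 1)
The row with r = 1 (the gcd) gives the Bezout coefficients s = 33, t = -157.
Result: 609 · (33) + 128 · (-157) = 1.

gcd(609, 128) = 1; s = 33, t = -157 (check: 609·33 + 128·(-157) = 1).


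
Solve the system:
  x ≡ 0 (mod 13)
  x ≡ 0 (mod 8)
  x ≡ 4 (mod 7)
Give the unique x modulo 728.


Moduli 13, 8, 7 are pairwise coprime; by CRT there is a unique solution modulo M = 13 · 8 · 7 = 728.
Solve pairwise, accumulating the modulus:
  Start with x ≡ 0 (mod 13).
  Combine with x ≡ 0 (mod 8): since gcd(13, 8) = 1, we get a unique residue mod 104.
    Write x = 0 + 13·t and substitute into x ≡ 0 (mod 8): 13·t ≡ 0 − 0 = 0 (mod 8).
    Reduce coefficients mod 8: 5·t ≡ 0 (mod 8).
    The inverse of 5 mod 8 is 5 (since 5·5 = 25 = 3·8 + 1), so t ≡ 5·0 = 0 ≡ 0 (mod 8).
    Then x = 0 + 13·0 = 0, valid modulo lcm(13, 8) = 104: x ≡ 0 (mod 104).
  Combine with x ≡ 4 (mod 7): since gcd(104, 7) = 1, we get a unique residue mod 728.
    Write x = 0 + 104·t and substitute into x ≡ 4 (mod 7): 104·t ≡ 4 − 0 = 4 (mod 7).
    Reduce coefficients mod 7: 6·t ≡ 4 (mod 7).
    The inverse of 6 mod 7 is 6 (since 6·6 = 36 = 5·7 + 1), so t ≡ 6·4 = 24 ≡ 3 (mod 7).
    Then x = 0 + 104·3 = 312, valid modulo lcm(104, 7) = 728: x ≡ 312 (mod 728).
Verify: 312 mod 13 = 0 ✓, 312 mod 8 = 0 ✓, 312 mod 7 = 4 ✓.

x ≡ 312 (mod 728).


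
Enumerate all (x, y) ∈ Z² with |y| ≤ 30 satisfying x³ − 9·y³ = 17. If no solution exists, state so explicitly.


The equation is x³ - 9y³ = 17. For fixed y, x³ = 9·y³ + 17, so a solution requires the RHS to be a perfect cube.
Strategy: iterate y from -30 to 30, compute RHS = 9·y³ + 17, and check whether it is a (positive or negative) perfect cube.
Check small values of y:
  y = 0: RHS = 17 is not a perfect cube.
  y = 1: RHS = 26 is not a perfect cube.
  y = -1: RHS = 8 = (2)³ ⇒ x = 2 works.
  y = 2: RHS = 89 is not a perfect cube.
  y = -2: RHS = -55 is not a perfect cube.
  y = 3: RHS = 260 is not a perfect cube.
  y = -3: RHS = -226 is not a perfect cube.
Continuing, at y = -25: RHS = -140608 = (-52)³ ⇒ x = -52 works.
Searching the remaining y in |y| ≤ 30 finds no further solutions.
Collected solutions: (2, -1), (-52, -25).

Solutions (with |y| ≤ 30): (2, -1), (-52, -25).


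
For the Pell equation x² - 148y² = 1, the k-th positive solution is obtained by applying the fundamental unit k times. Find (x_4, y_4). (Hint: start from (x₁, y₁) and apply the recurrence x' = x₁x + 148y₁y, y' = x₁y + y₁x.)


Step 1: Find the fundamental solution (x₁, y₁) of x² - 148y² = 1.
  Expand √148 as a continued fraction. a₀ = ⌊√148⌋ = 12; iterate m_{k+1} = d_k·a_k − m_k, d_{k+1} = (148 − m_{k+1}²)/d_k, a_{k+1} = ⌊(a₀ + m_{k+1})/d_{k+1}⌋ (starting m₀ = 0, d₀ = 1), with convergents p_k = a_k·p_{k-1} + p_{k-2}, q_k = a_k·q_{k-1} + q_{k-2} (p₋₁ = 1, q₋₁ = 0):
  k = 0: a₀ = 12; p₀/q₀ = 12/1; p₀² − 148·q₀² = 144 − 148 = -4.
  k = 1: m = 12, d = 4, a = ⌊(12 + 12)/4⌋ = 6; p/q = (6·12 + 1)/(6·1 + 0) = 73/6; p² − 148·q² = 5329 − 5328 = 1.
  The first convergent with p² − 148·q² = 1 gives the fundamental solution (x₁, y₁) = (73, 6).
Step 2: Apply the recurrence (x_{n+1}, y_{n+1}) = (x₁x_n + 148y₁y_n, x₁y_n + y₁x_n) repeatedly.
  From (x_1, y_1) = (73, 6): x_2 = 73·73 + 148·6·6 = 10657; y_2 = 73·6 + 6·73 = 876.
  From (x_2, y_2) = (10657, 876): x_3 = 73·10657 + 148·6·876 = 1555849; y_3 = 73·876 + 6·10657 = 127890.
  From (x_3, y_3) = (1555849, 127890): x_4 = 73·1555849 + 148·6·127890 = 227143297; y_4 = 73·127890 + 6·1555849 = 18671064.
Step 3: Verify x_4² - 148·y_4² = 51594077372030209 - 51594077372030208 = 1 (should be 1). ✓

(x_1, y_1) = (73, 6); (x_4, y_4) = (227143297, 18671064).


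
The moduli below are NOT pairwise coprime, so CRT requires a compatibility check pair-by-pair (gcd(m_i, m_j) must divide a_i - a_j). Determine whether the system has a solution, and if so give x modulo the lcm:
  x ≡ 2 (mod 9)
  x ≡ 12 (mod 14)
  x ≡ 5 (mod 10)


Moduli 9, 14, 10 are not pairwise coprime, so CRT works modulo lcm(m_i) when all pairwise compatibility conditions hold.
Pairwise compatibility: gcd(m_i, m_j) must divide a_i - a_j for every pair.
Merge one congruence at a time:
  Start: x ≡ 2 (mod 9).
  Combine with x ≡ 12 (mod 14): gcd(9, 14) = 1; 12 - 2 = 10, which IS divisible by 1, so compatible.
    Write x = 2 + 9·t and substitute into x ≡ 12 (mod 14): 9·t ≡ 12 − 2 = 10 (mod 14).
    The inverse of 9 mod 14 is 11 (since 9·11 = 99 = 7·14 + 1), so t ≡ 11·10 = 110 ≡ 12 (mod 14).
    Then x = 2 + 9·12 = 110, valid modulo lcm(9, 14) = 126: x ≡ 110 (mod 126).
  Combine with x ≡ 5 (mod 10): gcd(126, 10) = 2, and 5 - 110 = -105 is NOT divisible by 2.
    ⇒ system is inconsistent (no integer solution).

No solution (the system is inconsistent).


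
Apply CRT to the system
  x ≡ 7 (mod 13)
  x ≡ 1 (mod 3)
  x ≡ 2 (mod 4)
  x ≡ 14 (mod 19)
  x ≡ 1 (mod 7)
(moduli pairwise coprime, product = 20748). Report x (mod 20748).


Product of moduli M = 13 · 3 · 4 · 19 · 7 = 20748.
Merge one congruence at a time:
  Start: x ≡ 7 (mod 13).
  Combine with x ≡ 1 (mod 3); new modulus lcm = 39.
    Write x = 7 + 13·t and substitute into x ≡ 1 (mod 3): 13·t ≡ 1 − 7 = -6 (mod 3).
    Reduce coefficients mod 3: 1·t ≡ 0 (mod 3).
    So t ≡ 0 (mod 3).
    Then x = 7 + 13·0 = 7, valid modulo lcm(13, 3) = 39: x ≡ 7 (mod 39).
  Combine with x ≡ 2 (mod 4); new modulus lcm = 156.
    Write x = 7 + 39·t and substitute into x ≡ 2 (mod 4): 39·t ≡ 2 − 7 = -5 (mod 4).
    Reduce coefficients mod 4: 3·t ≡ 3 (mod 4).
    The inverse of 3 mod 4 is 3 (since 3·3 = 9 = 2·4 + 1), so t ≡ 3·3 = 9 ≡ 1 (mod 4).
    Then x = 7 + 39·1 = 46, valid modulo lcm(39, 4) = 156: x ≡ 46 (mod 156).
  Combine with x ≡ 14 (mod 19); new modulus lcm = 2964.
    Write x = 46 + 156·t and substitute into x ≡ 14 (mod 19): 156·t ≡ 14 − 46 = -32 (mod 19).
    Reduce coefficients mod 19: 4·t ≡ 6 (mod 19).
    The inverse of 4 mod 19 is 5 (since 4·5 = 20 = 1·19 + 1), so t ≡ 5·6 = 30 ≡ 11 (mod 19).
    Then x = 46 + 156·11 = 1762, valid modulo lcm(156, 19) = 2964: x ≡ 1762 (mod 2964).
  Combine with x ≡ 1 (mod 7); new modulus lcm = 20748.
    Write x = 1762 + 2964·t and substitute into x ≡ 1 (mod 7): 2964·t ≡ 1 − 1762 = -1761 (mod 7).
    Reduce coefficients mod 7: 3·t ≡ 3 (mod 7).
    The inverse of 3 mod 7 is 5 (since 3·5 = 15 = 2·7 + 1), so t ≡ 5·3 = 15 ≡ 1 (mod 7).
    Then x = 1762 + 2964·1 = 4726, valid modulo lcm(2964, 7) = 20748: x ≡ 4726 (mod 20748).
Verify against each original: 4726 mod 13 = 7, 4726 mod 3 = 1, 4726 mod 4 = 2, 4726 mod 19 = 14, 4726 mod 7 = 1.

x ≡ 4726 (mod 20748).


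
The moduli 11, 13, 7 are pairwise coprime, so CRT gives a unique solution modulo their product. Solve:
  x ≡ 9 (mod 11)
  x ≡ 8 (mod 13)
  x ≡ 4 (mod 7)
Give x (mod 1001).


Moduli 11, 13, 7 are pairwise coprime; by CRT there is a unique solution modulo M = 11 · 13 · 7 = 1001.
Solve pairwise, accumulating the modulus:
  Start with x ≡ 9 (mod 11).
  Combine with x ≡ 8 (mod 13): since gcd(11, 13) = 1, we get a unique residue mod 143.
    Write x = 9 + 11·t and substitute into x ≡ 8 (mod 13): 11·t ≡ 8 − 9 = -1 (mod 13).
    Reduce coefficients mod 13: 11·t ≡ 12 (mod 13).
    The inverse of 11 mod 13 is 6 (since 11·6 = 66 = 5·13 + 1), so t ≡ 6·12 = 72 ≡ 7 (mod 13).
    Then x = 9 + 11·7 = 86, valid modulo lcm(11, 13) = 143: x ≡ 86 (mod 143).
  Combine with x ≡ 4 (mod 7): since gcd(143, 7) = 1, we get a unique residue mod 1001.
    Write x = 86 + 143·t and substitute into x ≡ 4 (mod 7): 143·t ≡ 4 − 86 = -82 (mod 7).
    Reduce coefficients mod 7: 3·t ≡ 2 (mod 7).
    The inverse of 3 mod 7 is 5 (since 3·5 = 15 = 2·7 + 1), so t ≡ 5·2 = 10 ≡ 3 (mod 7).
    Then x = 86 + 143·3 = 515, valid modulo lcm(143, 7) = 1001: x ≡ 515 (mod 1001).
Verify: 515 mod 11 = 9 ✓, 515 mod 13 = 8 ✓, 515 mod 7 = 4 ✓.

x ≡ 515 (mod 1001).


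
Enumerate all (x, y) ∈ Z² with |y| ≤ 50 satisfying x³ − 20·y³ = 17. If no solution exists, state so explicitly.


The equation is x³ - 20y³ = 17. For fixed y, x³ = 20·y³ + 17, so a solution requires the RHS to be a perfect cube.
Strategy: iterate y from -50 to 50, compute RHS = 20·y³ + 17, and check whether it is a (positive or negative) perfect cube.
Check small values of y:
  y = 0: RHS = 17 is not a perfect cube.
  y = 1: RHS = 37 is not a perfect cube.
  y = -1: RHS = -3 is not a perfect cube.
  y = 2: RHS = 177 is not a perfect cube.
  y = -2: RHS = -143 is not a perfect cube.
  y = 3: RHS = 557 is not a perfect cube.
  y = -3: RHS = -523 is not a perfect cube.
Continuing the search up to |y| = 50 finds no solutions either.
No (x, y) in the scanned range satisfies the equation.

No integer solutions with |y| ≤ 50.
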